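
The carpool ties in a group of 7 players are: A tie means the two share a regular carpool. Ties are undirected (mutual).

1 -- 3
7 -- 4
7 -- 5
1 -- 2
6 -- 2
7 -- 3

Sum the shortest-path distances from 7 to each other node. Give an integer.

12

Distances from 7: 1:2, 2:3, 3:1, 4:1, 5:1, 6:4.
Sum = 2 + 3 + 1 + 1 + 1 + 4 = 12.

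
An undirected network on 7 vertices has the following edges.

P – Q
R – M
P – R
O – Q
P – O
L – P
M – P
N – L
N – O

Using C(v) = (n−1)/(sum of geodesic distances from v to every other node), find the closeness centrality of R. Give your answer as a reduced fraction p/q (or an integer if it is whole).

Distances from R: L:2, M:1, N:3, O:2, P:1, Q:2. Sum = 11.
n = 7, so closeness = 6/11.

6/11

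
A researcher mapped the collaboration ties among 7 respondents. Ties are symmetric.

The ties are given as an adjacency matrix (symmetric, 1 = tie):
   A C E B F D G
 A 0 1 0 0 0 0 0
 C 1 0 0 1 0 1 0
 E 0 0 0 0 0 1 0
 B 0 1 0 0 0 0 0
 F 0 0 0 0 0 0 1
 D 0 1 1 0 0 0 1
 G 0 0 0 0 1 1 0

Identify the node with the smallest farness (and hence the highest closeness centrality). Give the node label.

Farness (sum of distances to all others) for each node — A:15, B:15, C:10, D:9, E:14, F:17, G:12.
The smallest farness is 9, for D, so D has the highest closeness.

D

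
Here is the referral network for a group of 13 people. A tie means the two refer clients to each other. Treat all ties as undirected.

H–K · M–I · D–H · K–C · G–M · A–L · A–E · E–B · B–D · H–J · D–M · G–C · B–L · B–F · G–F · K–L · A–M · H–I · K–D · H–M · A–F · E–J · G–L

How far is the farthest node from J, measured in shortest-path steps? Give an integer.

3

Distances from J: A:2, B:2, C:3, D:2, E:1, F:3, G:3, H:1, I:2, K:2, L:3, M:2.
The largest is 3 (to L, C, G, and F), so the eccentricity of J is 3.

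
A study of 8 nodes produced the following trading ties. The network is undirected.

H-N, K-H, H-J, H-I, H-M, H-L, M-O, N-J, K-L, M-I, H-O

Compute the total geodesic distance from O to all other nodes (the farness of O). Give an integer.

Distances from O: H:1, I:2, J:2, K:2, L:2, M:1, N:2.
Sum = 1 + 2 + 2 + 2 + 2 + 1 + 2 = 12.

12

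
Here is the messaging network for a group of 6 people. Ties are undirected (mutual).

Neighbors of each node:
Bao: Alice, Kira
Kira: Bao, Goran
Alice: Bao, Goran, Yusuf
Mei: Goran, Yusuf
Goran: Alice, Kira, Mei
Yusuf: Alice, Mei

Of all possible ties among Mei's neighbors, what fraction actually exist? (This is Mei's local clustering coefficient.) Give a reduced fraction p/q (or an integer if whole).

Mei's neighbors: Goran and Yusuf (k = 2).
Possible neighbor pairs: C(2,2) = 1. Edges among them: none → e = 0.
Clustering(Mei) = 0/1.

0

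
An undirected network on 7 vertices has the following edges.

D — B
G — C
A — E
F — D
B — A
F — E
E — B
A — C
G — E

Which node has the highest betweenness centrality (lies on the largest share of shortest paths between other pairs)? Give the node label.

Unnormalized betweenness of each node: A:3, B:3, C:1/2, D:1/2, E:6, F:1, G:1.
E has the largest value, 6, making it the main broker — the node through which the most shortest paths run.

E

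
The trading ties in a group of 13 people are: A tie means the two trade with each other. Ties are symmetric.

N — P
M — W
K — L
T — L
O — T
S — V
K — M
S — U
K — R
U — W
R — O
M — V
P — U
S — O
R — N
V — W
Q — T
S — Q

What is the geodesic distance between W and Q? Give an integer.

3

One shortest route is W – U – S – Q, which uses 3 edges, and at distance 2 from W we only reach {K, P, S}, which does not include Q. So d(W,Q) = 3.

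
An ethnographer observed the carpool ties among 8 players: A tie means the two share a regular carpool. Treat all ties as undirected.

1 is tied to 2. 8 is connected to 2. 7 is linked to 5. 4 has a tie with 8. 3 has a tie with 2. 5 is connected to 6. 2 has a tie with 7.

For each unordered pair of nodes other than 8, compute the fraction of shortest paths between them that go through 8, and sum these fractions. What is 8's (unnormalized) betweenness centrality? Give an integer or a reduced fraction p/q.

6

Pairs whose geodesics pass through 8 — 6–4: 1; 1–4: 1; 4–5: 1; 4–3: 1; 4–2: 1; 4–7: 1.
All other pairs contribute 0.
Summing the contributions gives betweenness(8) = 6.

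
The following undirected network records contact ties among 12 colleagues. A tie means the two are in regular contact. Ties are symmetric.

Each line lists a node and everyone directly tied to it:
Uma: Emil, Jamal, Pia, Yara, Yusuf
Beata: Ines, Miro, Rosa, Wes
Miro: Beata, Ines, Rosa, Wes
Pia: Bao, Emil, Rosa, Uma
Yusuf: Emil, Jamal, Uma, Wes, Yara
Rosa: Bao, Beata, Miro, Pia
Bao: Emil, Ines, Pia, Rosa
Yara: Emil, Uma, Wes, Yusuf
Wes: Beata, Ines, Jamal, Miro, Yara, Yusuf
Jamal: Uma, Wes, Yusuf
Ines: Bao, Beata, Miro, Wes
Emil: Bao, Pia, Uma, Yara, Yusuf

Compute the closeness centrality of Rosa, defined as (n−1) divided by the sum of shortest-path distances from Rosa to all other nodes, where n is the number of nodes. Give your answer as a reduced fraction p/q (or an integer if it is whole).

11/21

Distances from Rosa: Bao:1, Beata:1, Emil:2, Ines:2, Jamal:3, Miro:1, Pia:1, Uma:2, Wes:2, Yara:3, Yusuf:3. Sum = 21.
n = 12, so closeness = 11/21.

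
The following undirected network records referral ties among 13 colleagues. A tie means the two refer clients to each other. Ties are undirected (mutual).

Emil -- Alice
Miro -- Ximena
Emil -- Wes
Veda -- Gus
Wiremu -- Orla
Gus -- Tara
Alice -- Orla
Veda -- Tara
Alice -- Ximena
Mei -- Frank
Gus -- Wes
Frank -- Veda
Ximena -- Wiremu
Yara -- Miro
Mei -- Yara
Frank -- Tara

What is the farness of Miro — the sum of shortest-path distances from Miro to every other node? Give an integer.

34

Distances from Miro: Alice:2, Emil:3, Frank:3, Gus:5, Mei:2, Orla:3, Tara:4, Veda:4, Wes:4, Wiremu:2, Ximena:1, Yara:1.
Sum = 2 + 3 + 3 + 5 + 2 + 3 + 4 + 4 + 4 + 2 + 1 + 1 = 34.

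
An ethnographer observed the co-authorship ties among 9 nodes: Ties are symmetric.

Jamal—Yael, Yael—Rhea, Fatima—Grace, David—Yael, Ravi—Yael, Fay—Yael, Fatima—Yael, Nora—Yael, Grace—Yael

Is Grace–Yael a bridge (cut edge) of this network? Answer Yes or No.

Even without that edge, Grace still reaches Yael via Grace – Fatima – Yael, so the network stays connected. Not a bridge.

No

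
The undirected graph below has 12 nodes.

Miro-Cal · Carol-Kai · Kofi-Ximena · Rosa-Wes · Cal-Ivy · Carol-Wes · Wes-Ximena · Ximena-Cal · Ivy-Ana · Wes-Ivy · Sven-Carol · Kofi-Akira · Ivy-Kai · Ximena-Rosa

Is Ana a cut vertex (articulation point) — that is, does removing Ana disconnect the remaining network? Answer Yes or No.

Even without Ana, every remaining node can still reach every other (the residual graph is connected), so Ana is not a cut vertex.

No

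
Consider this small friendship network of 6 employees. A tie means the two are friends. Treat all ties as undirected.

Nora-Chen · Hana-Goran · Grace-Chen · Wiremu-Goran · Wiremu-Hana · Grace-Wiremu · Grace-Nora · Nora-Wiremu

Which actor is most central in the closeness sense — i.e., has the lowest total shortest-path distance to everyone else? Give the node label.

Farness (sum of distances to all others) for each node — Chen:10, Goran:9, Grace:7, Hana:9, Nora:7, Wiremu:6.
The smallest farness is 6, for Wiremu, so Wiremu has the highest closeness.

Wiremu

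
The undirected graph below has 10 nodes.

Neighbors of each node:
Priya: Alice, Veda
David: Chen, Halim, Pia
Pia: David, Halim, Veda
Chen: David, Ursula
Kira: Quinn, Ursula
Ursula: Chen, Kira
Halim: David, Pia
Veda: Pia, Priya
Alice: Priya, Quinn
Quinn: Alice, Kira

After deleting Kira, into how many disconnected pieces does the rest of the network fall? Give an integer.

Kira's neighbors (Quinn and Ursula) remain reachable from one another through other ties, so the rest of the network stays in one piece.

1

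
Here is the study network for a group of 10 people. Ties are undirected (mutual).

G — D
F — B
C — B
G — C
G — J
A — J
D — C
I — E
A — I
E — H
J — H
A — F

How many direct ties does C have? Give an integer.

3

C is directly tied to B, D, and G. That is 3 neighbors, so the degree of C is 3.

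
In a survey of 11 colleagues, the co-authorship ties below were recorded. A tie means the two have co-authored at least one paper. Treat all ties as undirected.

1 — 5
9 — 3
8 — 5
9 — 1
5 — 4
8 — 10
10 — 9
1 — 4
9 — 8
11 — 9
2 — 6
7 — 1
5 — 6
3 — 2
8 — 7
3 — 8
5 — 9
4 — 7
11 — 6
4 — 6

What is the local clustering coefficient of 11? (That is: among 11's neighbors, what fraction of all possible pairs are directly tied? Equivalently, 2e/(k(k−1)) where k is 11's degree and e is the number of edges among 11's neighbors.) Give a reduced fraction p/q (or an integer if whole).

11's neighbors: 6 and 9 (k = 2).
Possible neighbor pairs: C(2,2) = 1. Edges among them: none → e = 0.
Clustering(11) = 0/1.

0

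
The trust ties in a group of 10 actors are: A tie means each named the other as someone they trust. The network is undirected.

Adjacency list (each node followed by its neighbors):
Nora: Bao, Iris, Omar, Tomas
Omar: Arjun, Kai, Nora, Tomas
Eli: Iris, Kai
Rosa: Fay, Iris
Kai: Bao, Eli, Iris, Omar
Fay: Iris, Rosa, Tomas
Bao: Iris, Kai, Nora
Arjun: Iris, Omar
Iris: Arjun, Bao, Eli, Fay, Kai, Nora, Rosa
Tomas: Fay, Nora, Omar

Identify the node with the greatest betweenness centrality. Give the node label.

Unnormalized betweenness of each node: Arjun:7/12, Bao:1/3, Eli:0, Fay:25/12, Iris:63/4, Kai:35/12, Nora:35/12, Omar:11/3, Rosa:0, Tomas:7/4.
Iris has the largest value, 63/4, making it the main broker — the node through which the most shortest paths run.

Iris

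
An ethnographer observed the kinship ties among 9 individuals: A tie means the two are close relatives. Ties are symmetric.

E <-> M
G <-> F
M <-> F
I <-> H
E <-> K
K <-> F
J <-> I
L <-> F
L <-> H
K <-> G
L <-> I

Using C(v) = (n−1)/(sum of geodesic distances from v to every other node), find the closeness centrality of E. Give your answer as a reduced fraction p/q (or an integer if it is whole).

Distances from E: F:2, G:2, H:4, I:4, J:5, K:1, L:3, M:1. Sum = 22.
n = 9, so closeness = 8/22 = 4/11.

4/11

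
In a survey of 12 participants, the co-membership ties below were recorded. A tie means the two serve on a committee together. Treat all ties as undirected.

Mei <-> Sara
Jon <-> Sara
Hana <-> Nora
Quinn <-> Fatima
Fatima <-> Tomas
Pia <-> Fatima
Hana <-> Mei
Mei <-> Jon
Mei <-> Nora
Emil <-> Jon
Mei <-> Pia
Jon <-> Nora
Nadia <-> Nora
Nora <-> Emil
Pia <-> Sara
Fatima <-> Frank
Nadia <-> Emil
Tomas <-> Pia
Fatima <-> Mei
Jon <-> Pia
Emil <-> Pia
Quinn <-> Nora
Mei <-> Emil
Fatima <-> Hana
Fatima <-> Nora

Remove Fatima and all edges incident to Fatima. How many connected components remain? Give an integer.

2

Without Fatima, the remaining ties split the others into: {Emil, Hana, Jon, Mei, Nadia, Nora, Pia, Quinn, Sara, Tomas}; {Frank}.
That's 2 separate components.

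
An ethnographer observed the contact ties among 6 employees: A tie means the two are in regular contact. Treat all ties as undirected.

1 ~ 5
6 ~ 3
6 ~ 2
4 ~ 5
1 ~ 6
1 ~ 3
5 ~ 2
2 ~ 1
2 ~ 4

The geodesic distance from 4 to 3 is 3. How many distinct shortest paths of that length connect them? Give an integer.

3

The shortest distance is 3. The length-3 paths are: 4–5–1–3; 4–2–1–3; 4–2–6–3.
That gives 3 distinct shortest paths.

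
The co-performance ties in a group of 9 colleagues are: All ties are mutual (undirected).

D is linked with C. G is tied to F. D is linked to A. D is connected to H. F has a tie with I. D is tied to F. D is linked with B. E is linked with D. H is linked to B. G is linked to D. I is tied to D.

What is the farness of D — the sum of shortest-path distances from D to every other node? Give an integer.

Distances from D: A:1, B:1, C:1, E:1, F:1, G:1, H:1, I:1.
Sum = 1 + 1 + 1 + 1 + 1 + 1 + 1 + 1 = 8.

8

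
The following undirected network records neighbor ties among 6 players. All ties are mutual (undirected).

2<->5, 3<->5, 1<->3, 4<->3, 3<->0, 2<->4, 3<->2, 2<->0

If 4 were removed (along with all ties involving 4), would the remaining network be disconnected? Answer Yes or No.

Even without 4, every remaining node can still reach every other (the residual graph is connected), so 4 is not a cut vertex.

No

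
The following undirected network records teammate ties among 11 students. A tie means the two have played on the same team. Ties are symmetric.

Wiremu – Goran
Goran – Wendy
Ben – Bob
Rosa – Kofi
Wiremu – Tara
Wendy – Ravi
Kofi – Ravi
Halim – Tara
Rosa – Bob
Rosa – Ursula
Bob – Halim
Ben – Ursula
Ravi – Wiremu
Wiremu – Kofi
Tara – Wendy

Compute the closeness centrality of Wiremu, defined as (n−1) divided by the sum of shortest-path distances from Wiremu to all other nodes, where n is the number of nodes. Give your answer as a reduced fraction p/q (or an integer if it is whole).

1/2

Distances from Wiremu: Ben:4, Bob:3, Goran:1, Halim:2, Kofi:1, Ravi:1, Rosa:2, Tara:1, Ursula:3, Wendy:2. Sum = 20.
n = 11, so closeness = 10/20 = 1/2.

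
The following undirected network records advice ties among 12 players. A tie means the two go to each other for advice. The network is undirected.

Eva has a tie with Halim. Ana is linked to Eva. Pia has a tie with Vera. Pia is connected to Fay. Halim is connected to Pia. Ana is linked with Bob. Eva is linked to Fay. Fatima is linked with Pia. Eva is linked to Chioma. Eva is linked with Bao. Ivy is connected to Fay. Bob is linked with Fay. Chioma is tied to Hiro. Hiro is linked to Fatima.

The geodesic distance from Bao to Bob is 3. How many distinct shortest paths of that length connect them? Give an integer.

2

The shortest distance is 3. The length-3 paths are: Bao–Eva–Ana–Bob; Bao–Eva–Fay–Bob.
That gives 2 distinct shortest paths.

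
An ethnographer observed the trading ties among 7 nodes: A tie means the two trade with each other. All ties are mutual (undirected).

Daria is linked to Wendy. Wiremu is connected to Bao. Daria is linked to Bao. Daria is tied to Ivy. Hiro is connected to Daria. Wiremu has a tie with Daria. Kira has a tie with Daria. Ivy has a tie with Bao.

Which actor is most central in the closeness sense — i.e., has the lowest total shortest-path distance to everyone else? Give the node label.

Farness (sum of distances to all others) for each node — Bao:9, Daria:6, Hiro:11, Ivy:10, Kira:11, Wendy:11, Wiremu:10.
The smallest farness is 6, for Daria, so Daria has the highest closeness.

Daria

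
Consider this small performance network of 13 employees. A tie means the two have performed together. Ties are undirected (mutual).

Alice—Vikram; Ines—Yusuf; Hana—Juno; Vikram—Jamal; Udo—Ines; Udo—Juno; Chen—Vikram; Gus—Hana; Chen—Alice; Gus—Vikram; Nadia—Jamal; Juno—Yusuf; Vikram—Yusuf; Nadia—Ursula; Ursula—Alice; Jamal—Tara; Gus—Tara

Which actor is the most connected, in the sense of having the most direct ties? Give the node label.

Vikram

Degrees — Alice:3, Chen:2, Gus:3, Hana:2, Ines:2, Jamal:3, Juno:3, Nadia:2, Tara:2, Udo:2, Ursula:2, Vikram:5, Yusuf:3.
The maximum is 5, attained only by Vikram.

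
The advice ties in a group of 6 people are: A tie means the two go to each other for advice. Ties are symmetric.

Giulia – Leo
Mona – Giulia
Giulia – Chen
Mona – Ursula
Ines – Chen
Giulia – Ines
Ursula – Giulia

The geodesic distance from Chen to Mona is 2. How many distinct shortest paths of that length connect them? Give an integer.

The shortest distance is 2, and the only length-2 path is Chen–Giulia–Mona. So there is exactly 1 shortest path.

1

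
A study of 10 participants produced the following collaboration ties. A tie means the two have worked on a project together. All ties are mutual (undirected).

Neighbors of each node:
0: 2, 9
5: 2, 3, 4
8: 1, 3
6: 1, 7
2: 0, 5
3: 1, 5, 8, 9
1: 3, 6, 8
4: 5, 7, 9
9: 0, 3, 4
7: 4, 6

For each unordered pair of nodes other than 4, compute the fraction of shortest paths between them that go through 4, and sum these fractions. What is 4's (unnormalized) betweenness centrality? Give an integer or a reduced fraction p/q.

Pairs whose geodesics pass through 4 — 6–9: 1/2; 6–0: 1/2; 6–2: 1/2; 6–5: 1/2; 7–9: 1; 7–0: 1; 7–2: 1; 7–5: 1; 7–3: 2/3; 9–5: 1/2.
All other pairs contribute 0.
Summing the contributions gives betweenness(4) = 43/6.

43/6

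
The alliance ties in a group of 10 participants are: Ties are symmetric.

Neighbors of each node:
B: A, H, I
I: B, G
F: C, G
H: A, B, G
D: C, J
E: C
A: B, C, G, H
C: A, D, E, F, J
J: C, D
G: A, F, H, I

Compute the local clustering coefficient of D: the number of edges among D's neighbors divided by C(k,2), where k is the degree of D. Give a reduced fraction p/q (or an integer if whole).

D's neighbors: C and J (k = 2).
Possible neighbor pairs: C(2,2) = 1. Edges among them: C–J → e = 1.
Clustering(D) = 1/1.

1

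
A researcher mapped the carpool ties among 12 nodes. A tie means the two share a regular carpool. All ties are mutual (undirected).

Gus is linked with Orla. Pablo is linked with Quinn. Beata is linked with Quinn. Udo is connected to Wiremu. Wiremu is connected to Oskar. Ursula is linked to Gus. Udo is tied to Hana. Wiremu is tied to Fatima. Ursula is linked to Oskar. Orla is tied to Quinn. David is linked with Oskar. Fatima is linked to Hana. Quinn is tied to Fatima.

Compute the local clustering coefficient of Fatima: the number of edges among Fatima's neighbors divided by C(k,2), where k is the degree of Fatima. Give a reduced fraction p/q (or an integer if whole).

Fatima's neighbors: Hana, Quinn, and Wiremu (k = 3).
Possible neighbor pairs: C(3,2) = 3. Edges among them: none → e = 0.
Clustering(Fatima) = 0/3 = 0.

0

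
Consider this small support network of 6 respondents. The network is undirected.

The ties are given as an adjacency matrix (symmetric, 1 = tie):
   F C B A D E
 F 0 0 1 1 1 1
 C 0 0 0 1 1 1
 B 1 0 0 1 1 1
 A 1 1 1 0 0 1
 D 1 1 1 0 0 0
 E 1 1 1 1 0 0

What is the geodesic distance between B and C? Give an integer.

One shortest route is B – A – C, which uses 2 edges, and B and C are not directly tied, so nothing shorter exists. So d(B,C) = 2.

2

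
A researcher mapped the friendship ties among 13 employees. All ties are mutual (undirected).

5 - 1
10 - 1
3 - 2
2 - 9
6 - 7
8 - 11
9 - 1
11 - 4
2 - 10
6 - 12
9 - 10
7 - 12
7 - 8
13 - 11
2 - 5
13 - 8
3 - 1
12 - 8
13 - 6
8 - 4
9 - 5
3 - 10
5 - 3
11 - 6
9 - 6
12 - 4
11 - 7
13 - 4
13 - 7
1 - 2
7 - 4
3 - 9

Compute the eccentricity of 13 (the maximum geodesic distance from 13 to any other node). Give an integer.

Distances from 13: 1:3, 2:3, 3:3, 4:1, 5:3, 6:1, 7:1, 8:1, 9:2, 10:3, 11:1, 12:2.
The largest is 3 (to 1, 2, 5, 3, and 10), so the eccentricity of 13 is 3.

3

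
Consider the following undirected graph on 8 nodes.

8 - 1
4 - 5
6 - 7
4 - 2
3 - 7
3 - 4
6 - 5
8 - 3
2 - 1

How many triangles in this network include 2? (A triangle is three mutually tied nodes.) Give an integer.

2's neighbors are 1 and 4, but none of them are tied to each other, so no triangle contains 2.

0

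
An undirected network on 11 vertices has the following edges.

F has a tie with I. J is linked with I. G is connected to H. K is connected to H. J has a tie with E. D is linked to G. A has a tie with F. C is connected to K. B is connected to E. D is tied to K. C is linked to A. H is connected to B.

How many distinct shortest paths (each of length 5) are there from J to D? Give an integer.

2

The shortest distance is 5. The length-5 paths are: J–E–B–H–G–D; J–E–B–H–K–D.
That gives 2 distinct shortest paths.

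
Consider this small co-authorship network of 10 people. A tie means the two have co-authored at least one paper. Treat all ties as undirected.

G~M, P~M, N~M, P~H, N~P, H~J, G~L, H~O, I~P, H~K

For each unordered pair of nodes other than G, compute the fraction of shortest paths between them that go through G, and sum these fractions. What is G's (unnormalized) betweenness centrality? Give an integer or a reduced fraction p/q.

8

Pairs whose geodesics pass through G — J–L: 1; M–L: 1; N–L: 1; L–I: 1; L–P: 1; L–H: 1; L–O: 1; L–K: 1.
All other pairs contribute 0.
Summing the contributions gives betweenness(G) = 8.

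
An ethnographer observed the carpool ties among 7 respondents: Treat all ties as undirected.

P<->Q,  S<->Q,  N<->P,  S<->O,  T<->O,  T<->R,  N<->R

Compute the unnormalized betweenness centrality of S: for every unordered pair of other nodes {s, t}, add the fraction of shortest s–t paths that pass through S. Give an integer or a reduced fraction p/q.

Pairs whose geodesics pass through S — T–Q: 1; O–Q: 1; O–P: 1.
All other pairs contribute 0.
Summing the contributions gives betweenness(S) = 3.

3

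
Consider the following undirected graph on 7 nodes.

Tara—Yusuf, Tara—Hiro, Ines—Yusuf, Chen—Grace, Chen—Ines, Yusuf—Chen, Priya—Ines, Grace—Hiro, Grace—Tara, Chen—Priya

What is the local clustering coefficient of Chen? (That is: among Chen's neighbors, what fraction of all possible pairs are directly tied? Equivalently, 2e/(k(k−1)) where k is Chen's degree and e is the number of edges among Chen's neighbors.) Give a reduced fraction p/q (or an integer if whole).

1/3

Chen's neighbors: Grace, Ines, Priya, and Yusuf (k = 4).
Possible neighbor pairs: C(4,2) = 6. Edges among them: Ines–Priya, Ines–Yusuf → e = 2.
Clustering(Chen) = 2/6 = 1/3.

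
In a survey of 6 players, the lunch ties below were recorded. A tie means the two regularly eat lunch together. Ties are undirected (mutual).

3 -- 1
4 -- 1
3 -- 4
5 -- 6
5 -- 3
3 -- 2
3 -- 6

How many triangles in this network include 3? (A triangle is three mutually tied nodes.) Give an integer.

3's neighbors: 1, 2, 4, 5, and 6.
Neighbor pairs that are themselves tied: 3–1–4; 3–5–6. Each forms one triangle with 3, for 2 in total.

2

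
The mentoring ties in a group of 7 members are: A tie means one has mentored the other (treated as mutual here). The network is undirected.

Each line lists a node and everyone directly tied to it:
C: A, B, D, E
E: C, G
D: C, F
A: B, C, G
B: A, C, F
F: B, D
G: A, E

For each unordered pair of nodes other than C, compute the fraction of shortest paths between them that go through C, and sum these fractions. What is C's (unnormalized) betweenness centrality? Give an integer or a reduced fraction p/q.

6

Pairs whose geodesics pass through C — E–A: 1/2; E–B: 1; E–F: 2/2; E–D: 1; G–D: 2/2; A–D: 1; B–D: 1/2.
All other pairs contribute 0.
Summing the contributions gives betweenness(C) = 6.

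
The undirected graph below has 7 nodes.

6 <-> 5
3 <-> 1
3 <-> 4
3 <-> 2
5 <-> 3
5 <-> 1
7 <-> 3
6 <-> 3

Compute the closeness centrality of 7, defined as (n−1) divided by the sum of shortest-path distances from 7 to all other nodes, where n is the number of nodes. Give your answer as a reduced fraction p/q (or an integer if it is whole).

Distances from 7: 1:2, 2:2, 3:1, 4:2, 5:2, 6:2. Sum = 11.
n = 7, so closeness = 6/11.

6/11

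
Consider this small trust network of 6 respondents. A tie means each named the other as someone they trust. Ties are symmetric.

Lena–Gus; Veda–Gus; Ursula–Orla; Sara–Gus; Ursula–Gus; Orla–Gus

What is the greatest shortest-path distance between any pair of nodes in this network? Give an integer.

2

Eccentricity of each node (its greatest distance to any other): Gus:1, Lena:2, Orla:2, Sara:2, Ursula:2, Veda:2.
The maximum eccentricity is 2, realized for instance by the pair Veda–Sara via Veda – Gus – Sara. So the diameter is 2.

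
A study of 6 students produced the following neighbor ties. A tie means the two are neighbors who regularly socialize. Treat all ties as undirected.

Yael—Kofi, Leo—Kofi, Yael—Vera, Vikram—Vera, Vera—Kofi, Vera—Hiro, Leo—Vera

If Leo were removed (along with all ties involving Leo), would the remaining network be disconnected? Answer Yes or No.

Even without Leo, every remaining node can still reach every other (the residual graph is connected), so Leo is not a cut vertex.

No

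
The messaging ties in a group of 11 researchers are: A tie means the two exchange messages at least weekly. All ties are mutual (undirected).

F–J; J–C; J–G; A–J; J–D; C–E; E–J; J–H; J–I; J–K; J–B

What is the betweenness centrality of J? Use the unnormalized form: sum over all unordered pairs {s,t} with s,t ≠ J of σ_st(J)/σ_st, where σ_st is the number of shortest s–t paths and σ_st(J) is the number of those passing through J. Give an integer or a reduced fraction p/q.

44

Pairs whose geodesics pass through J — F–H: 1; F–C: 1; F–D: 1; F–K: 1; F–E: 1; F–I: 1; F–B: 1; F–G: 1; F–A: 1; H–C: 1; H–D: 1; H–K: 1; H–E: 1; H–I: 1 … (+30 more pairs).
All other pairs contribute 0.
Summing the contributions gives betweenness(J) = 44.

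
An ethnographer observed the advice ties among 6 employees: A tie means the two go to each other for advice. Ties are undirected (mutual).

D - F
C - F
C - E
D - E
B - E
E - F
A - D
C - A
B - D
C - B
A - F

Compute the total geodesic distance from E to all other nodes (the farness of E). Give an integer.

6

Distances from E: A:2, B:1, C:1, D:1, F:1.
Sum = 2 + 1 + 1 + 1 + 1 = 6.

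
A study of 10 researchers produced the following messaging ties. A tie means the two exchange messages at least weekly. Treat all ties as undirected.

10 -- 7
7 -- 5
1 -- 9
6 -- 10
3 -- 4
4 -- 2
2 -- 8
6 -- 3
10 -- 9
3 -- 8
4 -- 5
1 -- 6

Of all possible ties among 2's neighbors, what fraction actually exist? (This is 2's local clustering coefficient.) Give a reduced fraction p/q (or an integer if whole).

2's neighbors: 4 and 8 (k = 2).
Possible neighbor pairs: C(2,2) = 1. Edges among them: none → e = 0.
Clustering(2) = 0/1.

0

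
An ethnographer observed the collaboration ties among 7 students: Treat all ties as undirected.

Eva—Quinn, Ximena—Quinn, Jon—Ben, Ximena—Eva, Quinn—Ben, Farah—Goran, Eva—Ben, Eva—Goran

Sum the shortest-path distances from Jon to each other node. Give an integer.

Distances from Jon: Ben:1, Eva:2, Farah:4, Goran:3, Quinn:2, Ximena:3.
Sum = 1 + 2 + 4 + 3 + 2 + 3 = 15.

15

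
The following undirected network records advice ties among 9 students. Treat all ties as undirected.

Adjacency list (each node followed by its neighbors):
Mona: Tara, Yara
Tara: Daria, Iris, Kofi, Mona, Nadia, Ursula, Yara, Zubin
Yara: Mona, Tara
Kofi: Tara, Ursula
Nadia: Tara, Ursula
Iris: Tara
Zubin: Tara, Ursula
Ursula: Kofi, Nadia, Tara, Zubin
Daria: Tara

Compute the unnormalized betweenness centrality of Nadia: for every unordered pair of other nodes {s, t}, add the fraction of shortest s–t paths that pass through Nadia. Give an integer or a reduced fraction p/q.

0

No shortest path between any pair of other nodes passes through Nadia.
Summing the contributions gives betweenness(Nadia) = 0.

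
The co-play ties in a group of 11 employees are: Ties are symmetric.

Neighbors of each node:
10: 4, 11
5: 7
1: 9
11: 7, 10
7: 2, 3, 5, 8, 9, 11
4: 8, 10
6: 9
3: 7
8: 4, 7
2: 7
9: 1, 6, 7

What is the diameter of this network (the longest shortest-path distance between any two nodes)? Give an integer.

Eccentricity of each node (its greatest distance to any other): 1:4, 2:3, 3:3, 4:4, 5:3, 6:4, 7:2, 8:3, 9:3, 10:4, 11:3.
The maximum eccentricity is 4, realized for instance by the pair 4–1 via 4 – 8 – 7 – 9 – 1. So the diameter is 4.

4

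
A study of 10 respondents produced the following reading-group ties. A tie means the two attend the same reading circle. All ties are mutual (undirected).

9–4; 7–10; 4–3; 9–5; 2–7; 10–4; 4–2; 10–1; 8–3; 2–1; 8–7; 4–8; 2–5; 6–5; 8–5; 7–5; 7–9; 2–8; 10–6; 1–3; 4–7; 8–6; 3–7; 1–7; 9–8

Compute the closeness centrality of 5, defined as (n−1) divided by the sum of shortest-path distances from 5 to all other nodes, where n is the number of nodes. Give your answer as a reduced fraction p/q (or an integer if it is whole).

Distances from 5: 1:2, 2:1, 3:2, 4:2, 6:1, 7:1, 8:1, 9:1, 10:2. Sum = 13.
n = 10, so closeness = 9/13.

9/13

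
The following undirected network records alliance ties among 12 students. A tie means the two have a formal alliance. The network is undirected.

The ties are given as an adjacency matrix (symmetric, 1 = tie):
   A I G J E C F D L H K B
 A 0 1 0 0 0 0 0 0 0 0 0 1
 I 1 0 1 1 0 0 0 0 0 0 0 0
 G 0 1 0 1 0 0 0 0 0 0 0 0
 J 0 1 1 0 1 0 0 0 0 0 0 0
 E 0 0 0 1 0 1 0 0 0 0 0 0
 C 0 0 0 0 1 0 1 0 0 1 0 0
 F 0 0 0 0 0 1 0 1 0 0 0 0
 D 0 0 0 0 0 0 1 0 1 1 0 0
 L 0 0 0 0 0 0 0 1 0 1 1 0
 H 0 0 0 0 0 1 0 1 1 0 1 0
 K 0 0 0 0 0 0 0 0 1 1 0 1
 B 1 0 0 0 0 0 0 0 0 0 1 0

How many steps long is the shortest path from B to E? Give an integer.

One shortest route is B – A – I – J – E, which uses 4 edges, and at distance 3 from B we only reach {C, D, G, J}, which does not include E. So d(B,E) = 4.

4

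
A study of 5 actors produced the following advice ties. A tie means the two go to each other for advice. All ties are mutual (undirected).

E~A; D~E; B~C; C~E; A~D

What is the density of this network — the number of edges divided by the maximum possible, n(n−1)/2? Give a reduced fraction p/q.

1/2

There are 5 edges and 5 nodes, so the maximum possible is C(5,2) = 10.
Density = 5/10 = 1/2.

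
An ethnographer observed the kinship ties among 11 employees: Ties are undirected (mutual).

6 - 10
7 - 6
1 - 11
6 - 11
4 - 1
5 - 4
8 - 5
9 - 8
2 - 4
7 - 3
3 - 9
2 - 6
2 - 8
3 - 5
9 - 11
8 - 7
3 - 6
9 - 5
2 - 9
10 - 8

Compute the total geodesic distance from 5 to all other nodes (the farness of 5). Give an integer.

Distances from 5: 1:2, 2:2, 3:1, 4:1, 6:2, 7:2, 8:1, 9:1, 10:2, 11:2.
Sum = 2 + 2 + 1 + 1 + 2 + 2 + 1 + 1 + 2 + 2 = 16.

16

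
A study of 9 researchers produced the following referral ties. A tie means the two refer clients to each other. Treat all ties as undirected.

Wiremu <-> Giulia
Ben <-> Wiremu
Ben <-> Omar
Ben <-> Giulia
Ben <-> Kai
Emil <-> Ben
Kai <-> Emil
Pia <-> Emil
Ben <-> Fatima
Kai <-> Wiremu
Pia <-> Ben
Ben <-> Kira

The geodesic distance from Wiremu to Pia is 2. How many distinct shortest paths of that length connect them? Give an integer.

The shortest distance is 2, and the only length-2 path is Wiremu–Ben–Pia. So there is exactly 1 shortest path.

1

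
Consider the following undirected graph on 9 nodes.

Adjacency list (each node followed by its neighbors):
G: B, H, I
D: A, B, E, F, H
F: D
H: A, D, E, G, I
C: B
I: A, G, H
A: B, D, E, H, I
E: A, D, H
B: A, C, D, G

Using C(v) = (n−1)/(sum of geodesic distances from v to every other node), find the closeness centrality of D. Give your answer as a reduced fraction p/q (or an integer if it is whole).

Distances from D: A:1, B:1, C:2, E:1, F:1, G:2, H:1, I:2. Sum = 11.
n = 9, so closeness = 8/11.

8/11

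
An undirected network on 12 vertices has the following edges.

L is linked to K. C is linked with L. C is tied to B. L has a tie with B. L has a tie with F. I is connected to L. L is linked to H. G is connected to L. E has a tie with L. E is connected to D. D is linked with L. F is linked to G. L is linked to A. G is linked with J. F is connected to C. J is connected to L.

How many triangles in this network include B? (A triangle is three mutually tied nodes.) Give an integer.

B's neighbors: C and L.
Neighbor pairs that are themselves tied: B–C–L. Each forms one triangle with B, for 1 in total.

1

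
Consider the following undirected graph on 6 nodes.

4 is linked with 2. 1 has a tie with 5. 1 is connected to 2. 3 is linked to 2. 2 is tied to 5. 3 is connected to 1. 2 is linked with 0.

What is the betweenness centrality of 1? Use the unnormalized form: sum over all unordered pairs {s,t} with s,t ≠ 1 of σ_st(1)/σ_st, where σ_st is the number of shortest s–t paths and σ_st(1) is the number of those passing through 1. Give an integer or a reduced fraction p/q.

1/2

Pairs whose geodesics pass through 1 — 5–3: 1/2.
All other pairs contribute 0.
Summing the contributions gives betweenness(1) = 1/2.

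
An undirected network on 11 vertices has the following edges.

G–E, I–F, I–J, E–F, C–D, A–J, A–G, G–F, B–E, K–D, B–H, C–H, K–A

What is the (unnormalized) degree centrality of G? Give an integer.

3

G is directly tied to A, E, and F. That is 3 neighbors, so the degree of G is 3.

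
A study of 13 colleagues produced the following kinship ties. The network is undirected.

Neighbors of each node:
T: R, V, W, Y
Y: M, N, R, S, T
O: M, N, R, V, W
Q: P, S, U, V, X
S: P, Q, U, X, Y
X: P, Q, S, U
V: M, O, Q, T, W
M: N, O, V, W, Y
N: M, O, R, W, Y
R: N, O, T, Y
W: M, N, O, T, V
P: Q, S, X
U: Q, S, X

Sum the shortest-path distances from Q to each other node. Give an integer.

Distances from Q: M:2, N:3, O:2, P:1, R:3, S:1, T:2, U:1, V:1, W:2, X:1, Y:2.
Sum = 2 + 3 + 2 + 1 + 3 + 1 + 2 + 1 + 1 + 2 + 1 + 2 = 21.

21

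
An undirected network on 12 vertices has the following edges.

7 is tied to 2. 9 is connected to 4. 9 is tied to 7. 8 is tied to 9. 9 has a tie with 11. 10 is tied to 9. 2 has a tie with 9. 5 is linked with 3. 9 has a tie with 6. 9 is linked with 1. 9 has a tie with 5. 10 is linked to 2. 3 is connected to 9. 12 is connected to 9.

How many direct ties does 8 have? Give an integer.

1

8 is directly tied to 9. That is 1 neighbor, so the degree of 8 is 1.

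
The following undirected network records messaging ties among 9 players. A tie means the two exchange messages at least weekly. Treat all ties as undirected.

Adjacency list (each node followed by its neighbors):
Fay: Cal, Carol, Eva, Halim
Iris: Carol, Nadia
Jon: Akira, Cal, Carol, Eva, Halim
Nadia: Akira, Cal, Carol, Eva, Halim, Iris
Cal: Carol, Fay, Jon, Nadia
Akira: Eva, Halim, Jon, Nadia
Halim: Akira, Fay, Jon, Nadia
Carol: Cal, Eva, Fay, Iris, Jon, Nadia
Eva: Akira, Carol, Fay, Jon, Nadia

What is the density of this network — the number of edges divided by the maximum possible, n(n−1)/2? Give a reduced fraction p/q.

There are 20 edges and 9 nodes, so the maximum possible is C(9,2) = 36.
Density = 20/36 = 5/9.

5/9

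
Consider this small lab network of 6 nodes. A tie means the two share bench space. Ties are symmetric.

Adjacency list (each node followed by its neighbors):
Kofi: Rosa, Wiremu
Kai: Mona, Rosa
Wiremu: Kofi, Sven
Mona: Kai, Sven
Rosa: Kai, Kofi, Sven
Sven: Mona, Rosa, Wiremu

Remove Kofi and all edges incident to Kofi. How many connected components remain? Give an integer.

Kofi's neighbors (Rosa and Wiremu) remain reachable from one another through other ties, so the rest of the network stays in one piece.

1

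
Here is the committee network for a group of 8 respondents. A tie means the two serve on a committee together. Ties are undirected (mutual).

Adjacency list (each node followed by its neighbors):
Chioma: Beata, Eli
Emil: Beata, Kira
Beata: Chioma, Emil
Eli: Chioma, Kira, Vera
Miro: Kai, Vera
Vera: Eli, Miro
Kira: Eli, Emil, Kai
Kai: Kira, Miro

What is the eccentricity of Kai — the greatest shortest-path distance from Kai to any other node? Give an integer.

3

Distances from Kai: Beata:3, Chioma:3, Eli:2, Emil:2, Kira:1, Miro:1, Vera:2.
The largest is 3 (to Beata and Chioma), so the eccentricity of Kai is 3.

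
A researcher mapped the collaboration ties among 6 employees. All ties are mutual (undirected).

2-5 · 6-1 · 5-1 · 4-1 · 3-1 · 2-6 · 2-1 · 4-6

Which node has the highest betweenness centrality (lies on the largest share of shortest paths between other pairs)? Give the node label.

Unnormalized betweenness of each node: 1:6, 2:1/2, 3:0, 4:0, 5:0, 6:1/2.
1 has the largest value, 6, making it the main broker — the node through which the most shortest paths run.

1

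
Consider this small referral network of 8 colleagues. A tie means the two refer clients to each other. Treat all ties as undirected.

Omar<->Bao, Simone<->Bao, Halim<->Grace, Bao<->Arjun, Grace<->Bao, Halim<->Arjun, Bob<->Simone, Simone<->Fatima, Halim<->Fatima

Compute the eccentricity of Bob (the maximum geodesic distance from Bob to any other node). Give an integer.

3

Distances from Bob: Arjun:3, Bao:2, Fatima:2, Grace:3, Halim:3, Omar:3, Simone:1.
The largest is 3 (to Halim, Omar, Arjun, and Grace), so the eccentricity of Bob is 3.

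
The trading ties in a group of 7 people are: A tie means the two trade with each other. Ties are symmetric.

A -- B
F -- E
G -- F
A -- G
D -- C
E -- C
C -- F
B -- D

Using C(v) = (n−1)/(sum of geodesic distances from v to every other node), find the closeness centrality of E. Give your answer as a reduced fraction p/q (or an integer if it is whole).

Distances from E: A:3, B:3, C:1, D:2, F:1, G:2. Sum = 12.
n = 7, so closeness = 6/12 = 1/2.

1/2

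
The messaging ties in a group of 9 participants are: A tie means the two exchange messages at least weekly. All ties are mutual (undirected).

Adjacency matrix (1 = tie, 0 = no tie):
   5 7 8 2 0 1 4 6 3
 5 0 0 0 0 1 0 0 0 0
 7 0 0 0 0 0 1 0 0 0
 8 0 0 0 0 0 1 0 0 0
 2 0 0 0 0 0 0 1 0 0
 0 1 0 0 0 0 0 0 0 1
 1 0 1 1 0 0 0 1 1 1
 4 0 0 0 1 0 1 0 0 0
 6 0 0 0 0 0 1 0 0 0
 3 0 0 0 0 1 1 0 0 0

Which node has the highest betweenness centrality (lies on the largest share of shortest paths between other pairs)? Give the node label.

1

Unnormalized betweenness of each node: 0:7, 1:24, 2:0, 3:12, 4:7, 5:0, 6:0, 7:0, 8:0.
1 has the largest value, 24, making it the main broker — the node through which the most shortest paths run.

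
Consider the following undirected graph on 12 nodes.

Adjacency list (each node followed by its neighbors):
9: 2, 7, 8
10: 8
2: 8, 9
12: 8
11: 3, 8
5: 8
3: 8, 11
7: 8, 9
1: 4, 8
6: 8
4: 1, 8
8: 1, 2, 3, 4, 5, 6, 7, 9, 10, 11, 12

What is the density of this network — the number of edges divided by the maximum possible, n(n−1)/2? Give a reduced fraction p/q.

5/22

There are 15 edges and 12 nodes, so the maximum possible is C(12,2) = 66.
Density = 15/66 = 5/22.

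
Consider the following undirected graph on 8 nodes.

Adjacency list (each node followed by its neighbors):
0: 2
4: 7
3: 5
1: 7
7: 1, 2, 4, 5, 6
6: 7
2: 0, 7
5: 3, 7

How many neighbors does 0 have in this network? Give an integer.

0 is directly tied to 2. That is 1 neighbor, so the degree of 0 is 1.

1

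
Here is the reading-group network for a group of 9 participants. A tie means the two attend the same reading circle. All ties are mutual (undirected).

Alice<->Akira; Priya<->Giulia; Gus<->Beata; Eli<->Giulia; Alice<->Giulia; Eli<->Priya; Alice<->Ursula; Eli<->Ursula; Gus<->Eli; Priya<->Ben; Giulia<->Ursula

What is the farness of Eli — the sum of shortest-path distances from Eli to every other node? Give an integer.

13

Distances from Eli: Akira:3, Alice:2, Beata:2, Ben:2, Giulia:1, Gus:1, Priya:1, Ursula:1.
Sum = 3 + 2 + 2 + 2 + 1 + 1 + 1 + 1 = 13.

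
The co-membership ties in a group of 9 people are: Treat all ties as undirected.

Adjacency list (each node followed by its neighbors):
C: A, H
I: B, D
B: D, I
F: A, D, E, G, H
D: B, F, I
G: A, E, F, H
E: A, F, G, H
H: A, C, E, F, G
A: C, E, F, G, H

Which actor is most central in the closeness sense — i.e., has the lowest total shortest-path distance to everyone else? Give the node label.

F

Farness (sum of distances to all others) for each node — A:13, B:20, C:19, D:14, E:14, F:11, G:14, H:13, I:20.
The smallest farness is 11, for F, so F has the highest closeness.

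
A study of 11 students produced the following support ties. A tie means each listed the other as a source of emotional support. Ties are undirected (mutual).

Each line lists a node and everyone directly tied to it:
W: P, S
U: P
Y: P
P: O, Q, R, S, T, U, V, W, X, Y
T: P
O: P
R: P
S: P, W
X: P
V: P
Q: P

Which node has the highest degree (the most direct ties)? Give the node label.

P

Degrees — O:1, P:10, Q:1, R:1, S:2, T:1, U:1, V:1, W:2, X:1, Y:1.
The maximum is 10, attained only by P.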